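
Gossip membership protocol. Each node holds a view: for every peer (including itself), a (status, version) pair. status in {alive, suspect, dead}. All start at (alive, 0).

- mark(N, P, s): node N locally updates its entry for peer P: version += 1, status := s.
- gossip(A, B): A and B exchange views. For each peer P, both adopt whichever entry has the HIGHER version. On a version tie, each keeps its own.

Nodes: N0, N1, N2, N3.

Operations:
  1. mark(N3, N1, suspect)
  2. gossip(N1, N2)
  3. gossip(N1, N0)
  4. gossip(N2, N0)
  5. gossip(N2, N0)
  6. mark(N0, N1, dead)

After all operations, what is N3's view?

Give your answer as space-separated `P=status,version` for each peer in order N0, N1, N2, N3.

Answer: N0=alive,0 N1=suspect,1 N2=alive,0 N3=alive,0

Derivation:
Op 1: N3 marks N1=suspect -> (suspect,v1)
Op 2: gossip N1<->N2 -> N1.N0=(alive,v0) N1.N1=(alive,v0) N1.N2=(alive,v0) N1.N3=(alive,v0) | N2.N0=(alive,v0) N2.N1=(alive,v0) N2.N2=(alive,v0) N2.N3=(alive,v0)
Op 3: gossip N1<->N0 -> N1.N0=(alive,v0) N1.N1=(alive,v0) N1.N2=(alive,v0) N1.N3=(alive,v0) | N0.N0=(alive,v0) N0.N1=(alive,v0) N0.N2=(alive,v0) N0.N3=(alive,v0)
Op 4: gossip N2<->N0 -> N2.N0=(alive,v0) N2.N1=(alive,v0) N2.N2=(alive,v0) N2.N3=(alive,v0) | N0.N0=(alive,v0) N0.N1=(alive,v0) N0.N2=(alive,v0) N0.N3=(alive,v0)
Op 5: gossip N2<->N0 -> N2.N0=(alive,v0) N2.N1=(alive,v0) N2.N2=(alive,v0) N2.N3=(alive,v0) | N0.N0=(alive,v0) N0.N1=(alive,v0) N0.N2=(alive,v0) N0.N3=(alive,v0)
Op 6: N0 marks N1=dead -> (dead,v1)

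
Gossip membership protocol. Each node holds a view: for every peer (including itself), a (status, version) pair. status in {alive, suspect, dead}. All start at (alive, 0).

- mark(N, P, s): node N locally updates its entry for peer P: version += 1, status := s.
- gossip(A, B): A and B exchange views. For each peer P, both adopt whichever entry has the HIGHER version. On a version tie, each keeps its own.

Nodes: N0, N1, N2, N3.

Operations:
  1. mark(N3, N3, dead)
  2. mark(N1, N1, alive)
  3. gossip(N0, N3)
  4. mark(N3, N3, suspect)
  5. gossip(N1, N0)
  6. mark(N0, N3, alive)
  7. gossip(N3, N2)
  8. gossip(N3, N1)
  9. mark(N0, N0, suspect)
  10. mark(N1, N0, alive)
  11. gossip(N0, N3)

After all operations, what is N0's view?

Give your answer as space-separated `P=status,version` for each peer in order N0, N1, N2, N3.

Op 1: N3 marks N3=dead -> (dead,v1)
Op 2: N1 marks N1=alive -> (alive,v1)
Op 3: gossip N0<->N3 -> N0.N0=(alive,v0) N0.N1=(alive,v0) N0.N2=(alive,v0) N0.N3=(dead,v1) | N3.N0=(alive,v0) N3.N1=(alive,v0) N3.N2=(alive,v0) N3.N3=(dead,v1)
Op 4: N3 marks N3=suspect -> (suspect,v2)
Op 5: gossip N1<->N0 -> N1.N0=(alive,v0) N1.N1=(alive,v1) N1.N2=(alive,v0) N1.N3=(dead,v1) | N0.N0=(alive,v0) N0.N1=(alive,v1) N0.N2=(alive,v0) N0.N3=(dead,v1)
Op 6: N0 marks N3=alive -> (alive,v2)
Op 7: gossip N3<->N2 -> N3.N0=(alive,v0) N3.N1=(alive,v0) N3.N2=(alive,v0) N3.N3=(suspect,v2) | N2.N0=(alive,v0) N2.N1=(alive,v0) N2.N2=(alive,v0) N2.N3=(suspect,v2)
Op 8: gossip N3<->N1 -> N3.N0=(alive,v0) N3.N1=(alive,v1) N3.N2=(alive,v0) N3.N3=(suspect,v2) | N1.N0=(alive,v0) N1.N1=(alive,v1) N1.N2=(alive,v0) N1.N3=(suspect,v2)
Op 9: N0 marks N0=suspect -> (suspect,v1)
Op 10: N1 marks N0=alive -> (alive,v1)
Op 11: gossip N0<->N3 -> N0.N0=(suspect,v1) N0.N1=(alive,v1) N0.N2=(alive,v0) N0.N3=(alive,v2) | N3.N0=(suspect,v1) N3.N1=(alive,v1) N3.N2=(alive,v0) N3.N3=(suspect,v2)

Answer: N0=suspect,1 N1=alive,1 N2=alive,0 N3=alive,2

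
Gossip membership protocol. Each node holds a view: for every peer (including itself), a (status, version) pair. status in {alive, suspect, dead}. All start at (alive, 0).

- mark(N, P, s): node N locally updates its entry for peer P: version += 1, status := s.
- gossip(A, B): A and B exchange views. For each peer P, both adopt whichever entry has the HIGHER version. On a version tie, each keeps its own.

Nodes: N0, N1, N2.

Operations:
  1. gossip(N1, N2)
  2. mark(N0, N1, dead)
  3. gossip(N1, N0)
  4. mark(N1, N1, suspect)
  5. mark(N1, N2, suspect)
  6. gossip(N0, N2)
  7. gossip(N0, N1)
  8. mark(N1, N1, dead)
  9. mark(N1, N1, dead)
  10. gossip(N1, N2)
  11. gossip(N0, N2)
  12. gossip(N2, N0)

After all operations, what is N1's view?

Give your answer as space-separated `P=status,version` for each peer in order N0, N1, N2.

Op 1: gossip N1<->N2 -> N1.N0=(alive,v0) N1.N1=(alive,v0) N1.N2=(alive,v0) | N2.N0=(alive,v0) N2.N1=(alive,v0) N2.N2=(alive,v0)
Op 2: N0 marks N1=dead -> (dead,v1)
Op 3: gossip N1<->N0 -> N1.N0=(alive,v0) N1.N1=(dead,v1) N1.N2=(alive,v0) | N0.N0=(alive,v0) N0.N1=(dead,v1) N0.N2=(alive,v0)
Op 4: N1 marks N1=suspect -> (suspect,v2)
Op 5: N1 marks N2=suspect -> (suspect,v1)
Op 6: gossip N0<->N2 -> N0.N0=(alive,v0) N0.N1=(dead,v1) N0.N2=(alive,v0) | N2.N0=(alive,v0) N2.N1=(dead,v1) N2.N2=(alive,v0)
Op 7: gossip N0<->N1 -> N0.N0=(alive,v0) N0.N1=(suspect,v2) N0.N2=(suspect,v1) | N1.N0=(alive,v0) N1.N1=(suspect,v2) N1.N2=(suspect,v1)
Op 8: N1 marks N1=dead -> (dead,v3)
Op 9: N1 marks N1=dead -> (dead,v4)
Op 10: gossip N1<->N2 -> N1.N0=(alive,v0) N1.N1=(dead,v4) N1.N2=(suspect,v1) | N2.N0=(alive,v0) N2.N1=(dead,v4) N2.N2=(suspect,v1)
Op 11: gossip N0<->N2 -> N0.N0=(alive,v0) N0.N1=(dead,v4) N0.N2=(suspect,v1) | N2.N0=(alive,v0) N2.N1=(dead,v4) N2.N2=(suspect,v1)
Op 12: gossip N2<->N0 -> N2.N0=(alive,v0) N2.N1=(dead,v4) N2.N2=(suspect,v1) | N0.N0=(alive,v0) N0.N1=(dead,v4) N0.N2=(suspect,v1)

Answer: N0=alive,0 N1=dead,4 N2=suspect,1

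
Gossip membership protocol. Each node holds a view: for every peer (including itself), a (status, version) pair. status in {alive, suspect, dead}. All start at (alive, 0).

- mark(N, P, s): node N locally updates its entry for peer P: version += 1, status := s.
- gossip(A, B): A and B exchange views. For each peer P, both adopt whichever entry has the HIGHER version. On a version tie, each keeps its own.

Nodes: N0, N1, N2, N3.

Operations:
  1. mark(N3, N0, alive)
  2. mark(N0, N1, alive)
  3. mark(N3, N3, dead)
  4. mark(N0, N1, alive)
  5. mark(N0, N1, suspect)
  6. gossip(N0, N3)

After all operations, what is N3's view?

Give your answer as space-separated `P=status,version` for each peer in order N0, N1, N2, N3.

Answer: N0=alive,1 N1=suspect,3 N2=alive,0 N3=dead,1

Derivation:
Op 1: N3 marks N0=alive -> (alive,v1)
Op 2: N0 marks N1=alive -> (alive,v1)
Op 3: N3 marks N3=dead -> (dead,v1)
Op 4: N0 marks N1=alive -> (alive,v2)
Op 5: N0 marks N1=suspect -> (suspect,v3)
Op 6: gossip N0<->N3 -> N0.N0=(alive,v1) N0.N1=(suspect,v3) N0.N2=(alive,v0) N0.N3=(dead,v1) | N3.N0=(alive,v1) N3.N1=(suspect,v3) N3.N2=(alive,v0) N3.N3=(dead,v1)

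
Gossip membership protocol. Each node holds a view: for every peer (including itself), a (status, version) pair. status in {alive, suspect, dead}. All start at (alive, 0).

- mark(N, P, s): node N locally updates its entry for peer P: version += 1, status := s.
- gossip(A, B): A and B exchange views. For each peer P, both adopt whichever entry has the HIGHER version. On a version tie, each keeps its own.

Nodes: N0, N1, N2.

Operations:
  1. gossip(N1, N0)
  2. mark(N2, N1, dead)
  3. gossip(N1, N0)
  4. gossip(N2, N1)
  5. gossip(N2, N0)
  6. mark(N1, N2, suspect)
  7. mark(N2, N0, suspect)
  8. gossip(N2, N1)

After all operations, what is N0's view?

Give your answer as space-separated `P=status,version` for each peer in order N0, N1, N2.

Op 1: gossip N1<->N0 -> N1.N0=(alive,v0) N1.N1=(alive,v0) N1.N2=(alive,v0) | N0.N0=(alive,v0) N0.N1=(alive,v0) N0.N2=(alive,v0)
Op 2: N2 marks N1=dead -> (dead,v1)
Op 3: gossip N1<->N0 -> N1.N0=(alive,v0) N1.N1=(alive,v0) N1.N2=(alive,v0) | N0.N0=(alive,v0) N0.N1=(alive,v0) N0.N2=(alive,v0)
Op 4: gossip N2<->N1 -> N2.N0=(alive,v0) N2.N1=(dead,v1) N2.N2=(alive,v0) | N1.N0=(alive,v0) N1.N1=(dead,v1) N1.N2=(alive,v0)
Op 5: gossip N2<->N0 -> N2.N0=(alive,v0) N2.N1=(dead,v1) N2.N2=(alive,v0) | N0.N0=(alive,v0) N0.N1=(dead,v1) N0.N2=(alive,v0)
Op 6: N1 marks N2=suspect -> (suspect,v1)
Op 7: N2 marks N0=suspect -> (suspect,v1)
Op 8: gossip N2<->N1 -> N2.N0=(suspect,v1) N2.N1=(dead,v1) N2.N2=(suspect,v1) | N1.N0=(suspect,v1) N1.N1=(dead,v1) N1.N2=(suspect,v1)

Answer: N0=alive,0 N1=dead,1 N2=alive,0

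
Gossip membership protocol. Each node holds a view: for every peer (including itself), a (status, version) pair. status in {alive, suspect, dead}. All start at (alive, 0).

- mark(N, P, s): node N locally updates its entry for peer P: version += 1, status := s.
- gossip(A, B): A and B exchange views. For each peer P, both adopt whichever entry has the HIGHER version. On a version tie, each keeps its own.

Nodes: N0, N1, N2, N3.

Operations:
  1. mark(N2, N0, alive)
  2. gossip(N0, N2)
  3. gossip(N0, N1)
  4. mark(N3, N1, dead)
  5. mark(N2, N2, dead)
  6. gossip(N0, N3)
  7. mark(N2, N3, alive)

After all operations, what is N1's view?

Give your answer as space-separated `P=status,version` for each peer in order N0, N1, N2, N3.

Op 1: N2 marks N0=alive -> (alive,v1)
Op 2: gossip N0<->N2 -> N0.N0=(alive,v1) N0.N1=(alive,v0) N0.N2=(alive,v0) N0.N3=(alive,v0) | N2.N0=(alive,v1) N2.N1=(alive,v0) N2.N2=(alive,v0) N2.N3=(alive,v0)
Op 3: gossip N0<->N1 -> N0.N0=(alive,v1) N0.N1=(alive,v0) N0.N2=(alive,v0) N0.N3=(alive,v0) | N1.N0=(alive,v1) N1.N1=(alive,v0) N1.N2=(alive,v0) N1.N3=(alive,v0)
Op 4: N3 marks N1=dead -> (dead,v1)
Op 5: N2 marks N2=dead -> (dead,v1)
Op 6: gossip N0<->N3 -> N0.N0=(alive,v1) N0.N1=(dead,v1) N0.N2=(alive,v0) N0.N3=(alive,v0) | N3.N0=(alive,v1) N3.N1=(dead,v1) N3.N2=(alive,v0) N3.N3=(alive,v0)
Op 7: N2 marks N3=alive -> (alive,v1)

Answer: N0=alive,1 N1=alive,0 N2=alive,0 N3=alive,0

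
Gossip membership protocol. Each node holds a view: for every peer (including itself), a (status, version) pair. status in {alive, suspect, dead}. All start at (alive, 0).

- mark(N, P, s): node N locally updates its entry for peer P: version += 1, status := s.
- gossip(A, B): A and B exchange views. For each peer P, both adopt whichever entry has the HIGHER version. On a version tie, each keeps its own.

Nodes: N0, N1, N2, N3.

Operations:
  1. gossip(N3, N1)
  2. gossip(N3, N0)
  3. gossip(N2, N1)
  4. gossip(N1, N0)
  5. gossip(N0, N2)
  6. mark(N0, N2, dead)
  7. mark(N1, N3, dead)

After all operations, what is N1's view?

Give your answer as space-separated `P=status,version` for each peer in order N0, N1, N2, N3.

Op 1: gossip N3<->N1 -> N3.N0=(alive,v0) N3.N1=(alive,v0) N3.N2=(alive,v0) N3.N3=(alive,v0) | N1.N0=(alive,v0) N1.N1=(alive,v0) N1.N2=(alive,v0) N1.N3=(alive,v0)
Op 2: gossip N3<->N0 -> N3.N0=(alive,v0) N3.N1=(alive,v0) N3.N2=(alive,v0) N3.N3=(alive,v0) | N0.N0=(alive,v0) N0.N1=(alive,v0) N0.N2=(alive,v0) N0.N3=(alive,v0)
Op 3: gossip N2<->N1 -> N2.N0=(alive,v0) N2.N1=(alive,v0) N2.N2=(alive,v0) N2.N3=(alive,v0) | N1.N0=(alive,v0) N1.N1=(alive,v0) N1.N2=(alive,v0) N1.N3=(alive,v0)
Op 4: gossip N1<->N0 -> N1.N0=(alive,v0) N1.N1=(alive,v0) N1.N2=(alive,v0) N1.N3=(alive,v0) | N0.N0=(alive,v0) N0.N1=(alive,v0) N0.N2=(alive,v0) N0.N3=(alive,v0)
Op 5: gossip N0<->N2 -> N0.N0=(alive,v0) N0.N1=(alive,v0) N0.N2=(alive,v0) N0.N3=(alive,v0) | N2.N0=(alive,v0) N2.N1=(alive,v0) N2.N2=(alive,v0) N2.N3=(alive,v0)
Op 6: N0 marks N2=dead -> (dead,v1)
Op 7: N1 marks N3=dead -> (dead,v1)

Answer: N0=alive,0 N1=alive,0 N2=alive,0 N3=dead,1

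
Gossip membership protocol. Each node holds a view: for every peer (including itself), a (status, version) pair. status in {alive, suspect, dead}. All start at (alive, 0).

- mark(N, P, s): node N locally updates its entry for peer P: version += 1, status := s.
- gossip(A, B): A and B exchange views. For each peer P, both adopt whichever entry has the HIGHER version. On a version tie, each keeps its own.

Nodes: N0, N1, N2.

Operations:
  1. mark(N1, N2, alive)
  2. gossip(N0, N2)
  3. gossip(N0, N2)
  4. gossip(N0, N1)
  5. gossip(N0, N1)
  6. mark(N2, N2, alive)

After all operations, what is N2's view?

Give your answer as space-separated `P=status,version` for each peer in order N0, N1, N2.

Op 1: N1 marks N2=alive -> (alive,v1)
Op 2: gossip N0<->N2 -> N0.N0=(alive,v0) N0.N1=(alive,v0) N0.N2=(alive,v0) | N2.N0=(alive,v0) N2.N1=(alive,v0) N2.N2=(alive,v0)
Op 3: gossip N0<->N2 -> N0.N0=(alive,v0) N0.N1=(alive,v0) N0.N2=(alive,v0) | N2.N0=(alive,v0) N2.N1=(alive,v0) N2.N2=(alive,v0)
Op 4: gossip N0<->N1 -> N0.N0=(alive,v0) N0.N1=(alive,v0) N0.N2=(alive,v1) | N1.N0=(alive,v0) N1.N1=(alive,v0) N1.N2=(alive,v1)
Op 5: gossip N0<->N1 -> N0.N0=(alive,v0) N0.N1=(alive,v0) N0.N2=(alive,v1) | N1.N0=(alive,v0) N1.N1=(alive,v0) N1.N2=(alive,v1)
Op 6: N2 marks N2=alive -> (alive,v1)

Answer: N0=alive,0 N1=alive,0 N2=alive,1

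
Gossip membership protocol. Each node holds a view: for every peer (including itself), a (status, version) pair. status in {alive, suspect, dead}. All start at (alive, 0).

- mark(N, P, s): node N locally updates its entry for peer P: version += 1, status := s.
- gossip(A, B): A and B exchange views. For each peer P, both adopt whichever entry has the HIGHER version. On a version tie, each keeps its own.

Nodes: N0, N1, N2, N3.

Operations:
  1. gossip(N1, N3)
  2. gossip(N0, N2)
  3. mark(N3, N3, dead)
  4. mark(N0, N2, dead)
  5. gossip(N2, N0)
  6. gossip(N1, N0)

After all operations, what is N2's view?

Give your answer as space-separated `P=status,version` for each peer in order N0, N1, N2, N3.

Answer: N0=alive,0 N1=alive,0 N2=dead,1 N3=alive,0

Derivation:
Op 1: gossip N1<->N3 -> N1.N0=(alive,v0) N1.N1=(alive,v0) N1.N2=(alive,v0) N1.N3=(alive,v0) | N3.N0=(alive,v0) N3.N1=(alive,v0) N3.N2=(alive,v0) N3.N3=(alive,v0)
Op 2: gossip N0<->N2 -> N0.N0=(alive,v0) N0.N1=(alive,v0) N0.N2=(alive,v0) N0.N3=(alive,v0) | N2.N0=(alive,v0) N2.N1=(alive,v0) N2.N2=(alive,v0) N2.N3=(alive,v0)
Op 3: N3 marks N3=dead -> (dead,v1)
Op 4: N0 marks N2=dead -> (dead,v1)
Op 5: gossip N2<->N0 -> N2.N0=(alive,v0) N2.N1=(alive,v0) N2.N2=(dead,v1) N2.N3=(alive,v0) | N0.N0=(alive,v0) N0.N1=(alive,v0) N0.N2=(dead,v1) N0.N3=(alive,v0)
Op 6: gossip N1<->N0 -> N1.N0=(alive,v0) N1.N1=(alive,v0) N1.N2=(dead,v1) N1.N3=(alive,v0) | N0.N0=(alive,v0) N0.N1=(alive,v0) N0.N2=(dead,v1) N0.N3=(alive,v0)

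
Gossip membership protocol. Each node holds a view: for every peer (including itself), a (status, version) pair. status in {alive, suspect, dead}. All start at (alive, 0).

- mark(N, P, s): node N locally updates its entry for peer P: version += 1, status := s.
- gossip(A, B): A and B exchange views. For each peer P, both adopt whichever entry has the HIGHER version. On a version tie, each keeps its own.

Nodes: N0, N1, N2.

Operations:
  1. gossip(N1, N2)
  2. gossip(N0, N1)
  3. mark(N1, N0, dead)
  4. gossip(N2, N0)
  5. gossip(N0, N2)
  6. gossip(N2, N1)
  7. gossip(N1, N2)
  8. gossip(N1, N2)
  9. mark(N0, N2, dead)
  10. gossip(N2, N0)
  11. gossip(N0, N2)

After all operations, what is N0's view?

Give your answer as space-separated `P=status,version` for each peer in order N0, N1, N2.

Answer: N0=dead,1 N1=alive,0 N2=dead,1

Derivation:
Op 1: gossip N1<->N2 -> N1.N0=(alive,v0) N1.N1=(alive,v0) N1.N2=(alive,v0) | N2.N0=(alive,v0) N2.N1=(alive,v0) N2.N2=(alive,v0)
Op 2: gossip N0<->N1 -> N0.N0=(alive,v0) N0.N1=(alive,v0) N0.N2=(alive,v0) | N1.N0=(alive,v0) N1.N1=(alive,v0) N1.N2=(alive,v0)
Op 3: N1 marks N0=dead -> (dead,v1)
Op 4: gossip N2<->N0 -> N2.N0=(alive,v0) N2.N1=(alive,v0) N2.N2=(alive,v0) | N0.N0=(alive,v0) N0.N1=(alive,v0) N0.N2=(alive,v0)
Op 5: gossip N0<->N2 -> N0.N0=(alive,v0) N0.N1=(alive,v0) N0.N2=(alive,v0) | N2.N0=(alive,v0) N2.N1=(alive,v0) N2.N2=(alive,v0)
Op 6: gossip N2<->N1 -> N2.N0=(dead,v1) N2.N1=(alive,v0) N2.N2=(alive,v0) | N1.N0=(dead,v1) N1.N1=(alive,v0) N1.N2=(alive,v0)
Op 7: gossip N1<->N2 -> N1.N0=(dead,v1) N1.N1=(alive,v0) N1.N2=(alive,v0) | N2.N0=(dead,v1) N2.N1=(alive,v0) N2.N2=(alive,v0)
Op 8: gossip N1<->N2 -> N1.N0=(dead,v1) N1.N1=(alive,v0) N1.N2=(alive,v0) | N2.N0=(dead,v1) N2.N1=(alive,v0) N2.N2=(alive,v0)
Op 9: N0 marks N2=dead -> (dead,v1)
Op 10: gossip N2<->N0 -> N2.N0=(dead,v1) N2.N1=(alive,v0) N2.N2=(dead,v1) | N0.N0=(dead,v1) N0.N1=(alive,v0) N0.N2=(dead,v1)
Op 11: gossip N0<->N2 -> N0.N0=(dead,v1) N0.N1=(alive,v0) N0.N2=(dead,v1) | N2.N0=(dead,v1) N2.N1=(alive,v0) N2.N2=(dead,v1)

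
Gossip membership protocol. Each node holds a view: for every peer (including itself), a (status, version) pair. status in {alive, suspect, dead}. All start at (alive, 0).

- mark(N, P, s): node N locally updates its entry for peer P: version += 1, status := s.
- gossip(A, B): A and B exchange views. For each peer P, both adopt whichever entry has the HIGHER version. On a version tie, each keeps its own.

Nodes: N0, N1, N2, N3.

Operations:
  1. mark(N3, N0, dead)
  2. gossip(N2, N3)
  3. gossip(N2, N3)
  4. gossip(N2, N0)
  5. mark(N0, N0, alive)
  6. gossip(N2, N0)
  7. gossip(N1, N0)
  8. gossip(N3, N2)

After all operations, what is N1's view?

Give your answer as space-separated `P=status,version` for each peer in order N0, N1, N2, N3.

Answer: N0=alive,2 N1=alive,0 N2=alive,0 N3=alive,0

Derivation:
Op 1: N3 marks N0=dead -> (dead,v1)
Op 2: gossip N2<->N3 -> N2.N0=(dead,v1) N2.N1=(alive,v0) N2.N2=(alive,v0) N2.N3=(alive,v0) | N3.N0=(dead,v1) N3.N1=(alive,v0) N3.N2=(alive,v0) N3.N3=(alive,v0)
Op 3: gossip N2<->N3 -> N2.N0=(dead,v1) N2.N1=(alive,v0) N2.N2=(alive,v0) N2.N3=(alive,v0) | N3.N0=(dead,v1) N3.N1=(alive,v0) N3.N2=(alive,v0) N3.N3=(alive,v0)
Op 4: gossip N2<->N0 -> N2.N0=(dead,v1) N2.N1=(alive,v0) N2.N2=(alive,v0) N2.N3=(alive,v0) | N0.N0=(dead,v1) N0.N1=(alive,v0) N0.N2=(alive,v0) N0.N3=(alive,v0)
Op 5: N0 marks N0=alive -> (alive,v2)
Op 6: gossip N2<->N0 -> N2.N0=(alive,v2) N2.N1=(alive,v0) N2.N2=(alive,v0) N2.N3=(alive,v0) | N0.N0=(alive,v2) N0.N1=(alive,v0) N0.N2=(alive,v0) N0.N3=(alive,v0)
Op 7: gossip N1<->N0 -> N1.N0=(alive,v2) N1.N1=(alive,v0) N1.N2=(alive,v0) N1.N3=(alive,v0) | N0.N0=(alive,v2) N0.N1=(alive,v0) N0.N2=(alive,v0) N0.N3=(alive,v0)
Op 8: gossip N3<->N2 -> N3.N0=(alive,v2) N3.N1=(alive,v0) N3.N2=(alive,v0) N3.N3=(alive,v0) | N2.N0=(alive,v2) N2.N1=(alive,v0) N2.N2=(alive,v0) N2.N3=(alive,v0)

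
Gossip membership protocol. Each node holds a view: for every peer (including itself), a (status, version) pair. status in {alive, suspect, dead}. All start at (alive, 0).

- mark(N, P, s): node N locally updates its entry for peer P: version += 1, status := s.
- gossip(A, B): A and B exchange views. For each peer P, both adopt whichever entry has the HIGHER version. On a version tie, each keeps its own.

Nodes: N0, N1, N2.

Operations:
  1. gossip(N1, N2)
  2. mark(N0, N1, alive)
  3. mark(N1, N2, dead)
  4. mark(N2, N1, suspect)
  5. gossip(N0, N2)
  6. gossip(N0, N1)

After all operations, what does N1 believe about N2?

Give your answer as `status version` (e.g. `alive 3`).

Answer: dead 1

Derivation:
Op 1: gossip N1<->N2 -> N1.N0=(alive,v0) N1.N1=(alive,v0) N1.N2=(alive,v0) | N2.N0=(alive,v0) N2.N1=(alive,v0) N2.N2=(alive,v0)
Op 2: N0 marks N1=alive -> (alive,v1)
Op 3: N1 marks N2=dead -> (dead,v1)
Op 4: N2 marks N1=suspect -> (suspect,v1)
Op 5: gossip N0<->N2 -> N0.N0=(alive,v0) N0.N1=(alive,v1) N0.N2=(alive,v0) | N2.N0=(alive,v0) N2.N1=(suspect,v1) N2.N2=(alive,v0)
Op 6: gossip N0<->N1 -> N0.N0=(alive,v0) N0.N1=(alive,v1) N0.N2=(dead,v1) | N1.N0=(alive,v0) N1.N1=(alive,v1) N1.N2=(dead,v1)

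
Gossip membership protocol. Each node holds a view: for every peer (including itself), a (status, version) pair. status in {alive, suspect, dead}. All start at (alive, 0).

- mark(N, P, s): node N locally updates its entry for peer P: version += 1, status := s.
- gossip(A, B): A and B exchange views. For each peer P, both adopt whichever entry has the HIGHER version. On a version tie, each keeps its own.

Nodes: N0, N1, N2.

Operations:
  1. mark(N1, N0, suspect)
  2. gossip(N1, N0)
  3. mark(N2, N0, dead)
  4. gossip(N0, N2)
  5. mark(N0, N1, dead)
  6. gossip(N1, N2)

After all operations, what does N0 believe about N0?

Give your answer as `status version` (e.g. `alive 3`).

Answer: suspect 1

Derivation:
Op 1: N1 marks N0=suspect -> (suspect,v1)
Op 2: gossip N1<->N0 -> N1.N0=(suspect,v1) N1.N1=(alive,v0) N1.N2=(alive,v0) | N0.N0=(suspect,v1) N0.N1=(alive,v0) N0.N2=(alive,v0)
Op 3: N2 marks N0=dead -> (dead,v1)
Op 4: gossip N0<->N2 -> N0.N0=(suspect,v1) N0.N1=(alive,v0) N0.N2=(alive,v0) | N2.N0=(dead,v1) N2.N1=(alive,v0) N2.N2=(alive,v0)
Op 5: N0 marks N1=dead -> (dead,v1)
Op 6: gossip N1<->N2 -> N1.N0=(suspect,v1) N1.N1=(alive,v0) N1.N2=(alive,v0) | N2.N0=(dead,v1) N2.N1=(alive,v0) N2.N2=(alive,v0)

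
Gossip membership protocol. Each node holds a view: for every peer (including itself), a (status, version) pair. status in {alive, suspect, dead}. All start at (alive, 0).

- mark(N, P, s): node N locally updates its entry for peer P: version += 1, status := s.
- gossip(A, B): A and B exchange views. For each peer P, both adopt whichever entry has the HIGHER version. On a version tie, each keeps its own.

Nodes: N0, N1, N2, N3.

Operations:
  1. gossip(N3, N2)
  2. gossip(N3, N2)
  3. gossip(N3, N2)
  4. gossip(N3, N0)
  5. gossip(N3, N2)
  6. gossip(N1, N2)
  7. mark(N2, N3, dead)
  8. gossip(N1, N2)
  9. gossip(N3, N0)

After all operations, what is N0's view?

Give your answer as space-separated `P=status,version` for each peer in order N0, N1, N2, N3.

Op 1: gossip N3<->N2 -> N3.N0=(alive,v0) N3.N1=(alive,v0) N3.N2=(alive,v0) N3.N3=(alive,v0) | N2.N0=(alive,v0) N2.N1=(alive,v0) N2.N2=(alive,v0) N2.N3=(alive,v0)
Op 2: gossip N3<->N2 -> N3.N0=(alive,v0) N3.N1=(alive,v0) N3.N2=(alive,v0) N3.N3=(alive,v0) | N2.N0=(alive,v0) N2.N1=(alive,v0) N2.N2=(alive,v0) N2.N3=(alive,v0)
Op 3: gossip N3<->N2 -> N3.N0=(alive,v0) N3.N1=(alive,v0) N3.N2=(alive,v0) N3.N3=(alive,v0) | N2.N0=(alive,v0) N2.N1=(alive,v0) N2.N2=(alive,v0) N2.N3=(alive,v0)
Op 4: gossip N3<->N0 -> N3.N0=(alive,v0) N3.N1=(alive,v0) N3.N2=(alive,v0) N3.N3=(alive,v0) | N0.N0=(alive,v0) N0.N1=(alive,v0) N0.N2=(alive,v0) N0.N3=(alive,v0)
Op 5: gossip N3<->N2 -> N3.N0=(alive,v0) N3.N1=(alive,v0) N3.N2=(alive,v0) N3.N3=(alive,v0) | N2.N0=(alive,v0) N2.N1=(alive,v0) N2.N2=(alive,v0) N2.N3=(alive,v0)
Op 6: gossip N1<->N2 -> N1.N0=(alive,v0) N1.N1=(alive,v0) N1.N2=(alive,v0) N1.N3=(alive,v0) | N2.N0=(alive,v0) N2.N1=(alive,v0) N2.N2=(alive,v0) N2.N3=(alive,v0)
Op 7: N2 marks N3=dead -> (dead,v1)
Op 8: gossip N1<->N2 -> N1.N0=(alive,v0) N1.N1=(alive,v0) N1.N2=(alive,v0) N1.N3=(dead,v1) | N2.N0=(alive,v0) N2.N1=(alive,v0) N2.N2=(alive,v0) N2.N3=(dead,v1)
Op 9: gossip N3<->N0 -> N3.N0=(alive,v0) N3.N1=(alive,v0) N3.N2=(alive,v0) N3.N3=(alive,v0) | N0.N0=(alive,v0) N0.N1=(alive,v0) N0.N2=(alive,v0) N0.N3=(alive,v0)

Answer: N0=alive,0 N1=alive,0 N2=alive,0 N3=alive,0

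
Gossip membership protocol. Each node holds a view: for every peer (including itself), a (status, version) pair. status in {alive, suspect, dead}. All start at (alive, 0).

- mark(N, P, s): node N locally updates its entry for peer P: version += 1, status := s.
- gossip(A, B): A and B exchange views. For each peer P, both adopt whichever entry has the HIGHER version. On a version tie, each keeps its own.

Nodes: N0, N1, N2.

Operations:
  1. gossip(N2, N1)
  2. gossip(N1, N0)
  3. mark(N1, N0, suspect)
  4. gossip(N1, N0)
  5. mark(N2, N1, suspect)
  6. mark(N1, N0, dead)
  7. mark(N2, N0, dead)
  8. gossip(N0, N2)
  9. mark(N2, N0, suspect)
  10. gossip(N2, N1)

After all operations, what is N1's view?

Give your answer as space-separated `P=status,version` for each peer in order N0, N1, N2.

Op 1: gossip N2<->N1 -> N2.N0=(alive,v0) N2.N1=(alive,v0) N2.N2=(alive,v0) | N1.N0=(alive,v0) N1.N1=(alive,v0) N1.N2=(alive,v0)
Op 2: gossip N1<->N0 -> N1.N0=(alive,v0) N1.N1=(alive,v0) N1.N2=(alive,v0) | N0.N0=(alive,v0) N0.N1=(alive,v0) N0.N2=(alive,v0)
Op 3: N1 marks N0=suspect -> (suspect,v1)
Op 4: gossip N1<->N0 -> N1.N0=(suspect,v1) N1.N1=(alive,v0) N1.N2=(alive,v0) | N0.N0=(suspect,v1) N0.N1=(alive,v0) N0.N2=(alive,v0)
Op 5: N2 marks N1=suspect -> (suspect,v1)
Op 6: N1 marks N0=dead -> (dead,v2)
Op 7: N2 marks N0=dead -> (dead,v1)
Op 8: gossip N0<->N2 -> N0.N0=(suspect,v1) N0.N1=(suspect,v1) N0.N2=(alive,v0) | N2.N0=(dead,v1) N2.N1=(suspect,v1) N2.N2=(alive,v0)
Op 9: N2 marks N0=suspect -> (suspect,v2)
Op 10: gossip N2<->N1 -> N2.N0=(suspect,v2) N2.N1=(suspect,v1) N2.N2=(alive,v0) | N1.N0=(dead,v2) N1.N1=(suspect,v1) N1.N2=(alive,v0)

Answer: N0=dead,2 N1=suspect,1 N2=alive,0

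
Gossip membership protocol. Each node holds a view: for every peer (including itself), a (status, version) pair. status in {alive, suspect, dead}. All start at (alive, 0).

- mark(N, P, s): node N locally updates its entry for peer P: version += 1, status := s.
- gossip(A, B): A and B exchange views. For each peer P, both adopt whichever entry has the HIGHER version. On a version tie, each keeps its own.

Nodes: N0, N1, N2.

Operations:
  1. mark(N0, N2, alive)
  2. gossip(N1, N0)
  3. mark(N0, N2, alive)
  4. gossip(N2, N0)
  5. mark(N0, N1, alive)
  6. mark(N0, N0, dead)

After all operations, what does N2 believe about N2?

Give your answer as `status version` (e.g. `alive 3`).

Answer: alive 2

Derivation:
Op 1: N0 marks N2=alive -> (alive,v1)
Op 2: gossip N1<->N0 -> N1.N0=(alive,v0) N1.N1=(alive,v0) N1.N2=(alive,v1) | N0.N0=(alive,v0) N0.N1=(alive,v0) N0.N2=(alive,v1)
Op 3: N0 marks N2=alive -> (alive,v2)
Op 4: gossip N2<->N0 -> N2.N0=(alive,v0) N2.N1=(alive,v0) N2.N2=(alive,v2) | N0.N0=(alive,v0) N0.N1=(alive,v0) N0.N2=(alive,v2)
Op 5: N0 marks N1=alive -> (alive,v1)
Op 6: N0 marks N0=dead -> (dead,v1)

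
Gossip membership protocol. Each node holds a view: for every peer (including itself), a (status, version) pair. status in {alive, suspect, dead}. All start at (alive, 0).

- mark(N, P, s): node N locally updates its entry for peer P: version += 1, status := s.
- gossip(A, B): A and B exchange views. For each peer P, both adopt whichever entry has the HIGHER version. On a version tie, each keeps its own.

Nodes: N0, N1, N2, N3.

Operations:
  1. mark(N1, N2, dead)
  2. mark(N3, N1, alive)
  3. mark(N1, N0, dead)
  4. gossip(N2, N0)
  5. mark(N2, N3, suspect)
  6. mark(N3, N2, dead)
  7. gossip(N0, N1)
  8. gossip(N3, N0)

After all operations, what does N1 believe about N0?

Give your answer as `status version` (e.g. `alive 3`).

Op 1: N1 marks N2=dead -> (dead,v1)
Op 2: N3 marks N1=alive -> (alive,v1)
Op 3: N1 marks N0=dead -> (dead,v1)
Op 4: gossip N2<->N0 -> N2.N0=(alive,v0) N2.N1=(alive,v0) N2.N2=(alive,v0) N2.N3=(alive,v0) | N0.N0=(alive,v0) N0.N1=(alive,v0) N0.N2=(alive,v0) N0.N3=(alive,v0)
Op 5: N2 marks N3=suspect -> (suspect,v1)
Op 6: N3 marks N2=dead -> (dead,v1)
Op 7: gossip N0<->N1 -> N0.N0=(dead,v1) N0.N1=(alive,v0) N0.N2=(dead,v1) N0.N3=(alive,v0) | N1.N0=(dead,v1) N1.N1=(alive,v0) N1.N2=(dead,v1) N1.N3=(alive,v0)
Op 8: gossip N3<->N0 -> N3.N0=(dead,v1) N3.N1=(alive,v1) N3.N2=(dead,v1) N3.N3=(alive,v0) | N0.N0=(dead,v1) N0.N1=(alive,v1) N0.N2=(dead,v1) N0.N3=(alive,v0)

Answer: dead 1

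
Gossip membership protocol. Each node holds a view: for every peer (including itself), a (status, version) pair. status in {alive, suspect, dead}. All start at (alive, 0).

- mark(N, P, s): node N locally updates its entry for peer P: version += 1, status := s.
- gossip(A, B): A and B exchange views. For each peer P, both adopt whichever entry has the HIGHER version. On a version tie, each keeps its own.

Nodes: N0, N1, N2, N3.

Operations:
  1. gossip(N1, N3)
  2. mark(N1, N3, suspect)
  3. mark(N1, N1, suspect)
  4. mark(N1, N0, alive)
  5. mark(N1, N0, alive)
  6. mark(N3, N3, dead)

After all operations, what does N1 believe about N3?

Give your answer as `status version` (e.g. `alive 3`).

Answer: suspect 1

Derivation:
Op 1: gossip N1<->N3 -> N1.N0=(alive,v0) N1.N1=(alive,v0) N1.N2=(alive,v0) N1.N3=(alive,v0) | N3.N0=(alive,v0) N3.N1=(alive,v0) N3.N2=(alive,v0) N3.N3=(alive,v0)
Op 2: N1 marks N3=suspect -> (suspect,v1)
Op 3: N1 marks N1=suspect -> (suspect,v1)
Op 4: N1 marks N0=alive -> (alive,v1)
Op 5: N1 marks N0=alive -> (alive,v2)
Op 6: N3 marks N3=dead -> (dead,v1)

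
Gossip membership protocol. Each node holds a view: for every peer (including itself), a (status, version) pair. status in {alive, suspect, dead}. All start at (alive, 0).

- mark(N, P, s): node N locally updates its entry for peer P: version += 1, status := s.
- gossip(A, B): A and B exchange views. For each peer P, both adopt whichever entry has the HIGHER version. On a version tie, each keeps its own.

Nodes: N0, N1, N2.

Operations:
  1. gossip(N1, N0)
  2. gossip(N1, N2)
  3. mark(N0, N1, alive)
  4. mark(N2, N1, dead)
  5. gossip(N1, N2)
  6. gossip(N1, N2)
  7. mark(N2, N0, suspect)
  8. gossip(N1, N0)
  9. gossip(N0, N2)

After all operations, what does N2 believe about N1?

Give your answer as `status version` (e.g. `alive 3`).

Op 1: gossip N1<->N0 -> N1.N0=(alive,v0) N1.N1=(alive,v0) N1.N2=(alive,v0) | N0.N0=(alive,v0) N0.N1=(alive,v0) N0.N2=(alive,v0)
Op 2: gossip N1<->N2 -> N1.N0=(alive,v0) N1.N1=(alive,v0) N1.N2=(alive,v0) | N2.N0=(alive,v0) N2.N1=(alive,v0) N2.N2=(alive,v0)
Op 3: N0 marks N1=alive -> (alive,v1)
Op 4: N2 marks N1=dead -> (dead,v1)
Op 5: gossip N1<->N2 -> N1.N0=(alive,v0) N1.N1=(dead,v1) N1.N2=(alive,v0) | N2.N0=(alive,v0) N2.N1=(dead,v1) N2.N2=(alive,v0)
Op 6: gossip N1<->N2 -> N1.N0=(alive,v0) N1.N1=(dead,v1) N1.N2=(alive,v0) | N2.N0=(alive,v0) N2.N1=(dead,v1) N2.N2=(alive,v0)
Op 7: N2 marks N0=suspect -> (suspect,v1)
Op 8: gossip N1<->N0 -> N1.N0=(alive,v0) N1.N1=(dead,v1) N1.N2=(alive,v0) | N0.N0=(alive,v0) N0.N1=(alive,v1) N0.N2=(alive,v0)
Op 9: gossip N0<->N2 -> N0.N0=(suspect,v1) N0.N1=(alive,v1) N0.N2=(alive,v0) | N2.N0=(suspect,v1) N2.N1=(dead,v1) N2.N2=(alive,v0)

Answer: dead 1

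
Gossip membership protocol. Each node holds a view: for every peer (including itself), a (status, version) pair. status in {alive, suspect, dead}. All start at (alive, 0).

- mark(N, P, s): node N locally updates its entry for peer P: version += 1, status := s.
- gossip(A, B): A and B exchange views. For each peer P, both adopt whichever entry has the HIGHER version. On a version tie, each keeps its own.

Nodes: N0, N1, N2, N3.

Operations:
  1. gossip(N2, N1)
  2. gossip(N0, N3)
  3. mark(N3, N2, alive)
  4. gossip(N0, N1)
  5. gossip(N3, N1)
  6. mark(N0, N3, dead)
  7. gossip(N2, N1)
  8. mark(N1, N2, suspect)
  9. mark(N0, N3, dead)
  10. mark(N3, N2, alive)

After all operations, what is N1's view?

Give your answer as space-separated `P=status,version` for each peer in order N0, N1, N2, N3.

Op 1: gossip N2<->N1 -> N2.N0=(alive,v0) N2.N1=(alive,v0) N2.N2=(alive,v0) N2.N3=(alive,v0) | N1.N0=(alive,v0) N1.N1=(alive,v0) N1.N2=(alive,v0) N1.N3=(alive,v0)
Op 2: gossip N0<->N3 -> N0.N0=(alive,v0) N0.N1=(alive,v0) N0.N2=(alive,v0) N0.N3=(alive,v0) | N3.N0=(alive,v0) N3.N1=(alive,v0) N3.N2=(alive,v0) N3.N3=(alive,v0)
Op 3: N3 marks N2=alive -> (alive,v1)
Op 4: gossip N0<->N1 -> N0.N0=(alive,v0) N0.N1=(alive,v0) N0.N2=(alive,v0) N0.N3=(alive,v0) | N1.N0=(alive,v0) N1.N1=(alive,v0) N1.N2=(alive,v0) N1.N3=(alive,v0)
Op 5: gossip N3<->N1 -> N3.N0=(alive,v0) N3.N1=(alive,v0) N3.N2=(alive,v1) N3.N3=(alive,v0) | N1.N0=(alive,v0) N1.N1=(alive,v0) N1.N2=(alive,v1) N1.N3=(alive,v0)
Op 6: N0 marks N3=dead -> (dead,v1)
Op 7: gossip N2<->N1 -> N2.N0=(alive,v0) N2.N1=(alive,v0) N2.N2=(alive,v1) N2.N3=(alive,v0) | N1.N0=(alive,v0) N1.N1=(alive,v0) N1.N2=(alive,v1) N1.N3=(alive,v0)
Op 8: N1 marks N2=suspect -> (suspect,v2)
Op 9: N0 marks N3=dead -> (dead,v2)
Op 10: N3 marks N2=alive -> (alive,v2)

Answer: N0=alive,0 N1=alive,0 N2=suspect,2 N3=alive,0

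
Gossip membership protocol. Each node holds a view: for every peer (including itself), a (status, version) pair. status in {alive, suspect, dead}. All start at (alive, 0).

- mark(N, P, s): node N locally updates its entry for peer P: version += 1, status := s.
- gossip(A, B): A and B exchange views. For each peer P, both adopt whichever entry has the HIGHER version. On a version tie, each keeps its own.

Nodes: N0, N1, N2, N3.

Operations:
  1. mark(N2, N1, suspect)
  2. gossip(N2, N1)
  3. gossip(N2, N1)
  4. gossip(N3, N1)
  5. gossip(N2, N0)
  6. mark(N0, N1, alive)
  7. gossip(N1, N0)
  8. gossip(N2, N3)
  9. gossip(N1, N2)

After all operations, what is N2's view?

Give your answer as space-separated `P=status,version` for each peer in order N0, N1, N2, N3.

Answer: N0=alive,0 N1=alive,2 N2=alive,0 N3=alive,0

Derivation:
Op 1: N2 marks N1=suspect -> (suspect,v1)
Op 2: gossip N2<->N1 -> N2.N0=(alive,v0) N2.N1=(suspect,v1) N2.N2=(alive,v0) N2.N3=(alive,v0) | N1.N0=(alive,v0) N1.N1=(suspect,v1) N1.N2=(alive,v0) N1.N3=(alive,v0)
Op 3: gossip N2<->N1 -> N2.N0=(alive,v0) N2.N1=(suspect,v1) N2.N2=(alive,v0) N2.N3=(alive,v0) | N1.N0=(alive,v0) N1.N1=(suspect,v1) N1.N2=(alive,v0) N1.N3=(alive,v0)
Op 4: gossip N3<->N1 -> N3.N0=(alive,v0) N3.N1=(suspect,v1) N3.N2=(alive,v0) N3.N3=(alive,v0) | N1.N0=(alive,v0) N1.N1=(suspect,v1) N1.N2=(alive,v0) N1.N3=(alive,v0)
Op 5: gossip N2<->N0 -> N2.N0=(alive,v0) N2.N1=(suspect,v1) N2.N2=(alive,v0) N2.N3=(alive,v0) | N0.N0=(alive,v0) N0.N1=(suspect,v1) N0.N2=(alive,v0) N0.N3=(alive,v0)
Op 6: N0 marks N1=alive -> (alive,v2)
Op 7: gossip N1<->N0 -> N1.N0=(alive,v0) N1.N1=(alive,v2) N1.N2=(alive,v0) N1.N3=(alive,v0) | N0.N0=(alive,v0) N0.N1=(alive,v2) N0.N2=(alive,v0) N0.N3=(alive,v0)
Op 8: gossip N2<->N3 -> N2.N0=(alive,v0) N2.N1=(suspect,v1) N2.N2=(alive,v0) N2.N3=(alive,v0) | N3.N0=(alive,v0) N3.N1=(suspect,v1) N3.N2=(alive,v0) N3.N3=(alive,v0)
Op 9: gossip N1<->N2 -> N1.N0=(alive,v0) N1.N1=(alive,v2) N1.N2=(alive,v0) N1.N3=(alive,v0) | N2.N0=(alive,v0) N2.N1=(alive,v2) N2.N2=(alive,v0) N2.N3=(alive,v0)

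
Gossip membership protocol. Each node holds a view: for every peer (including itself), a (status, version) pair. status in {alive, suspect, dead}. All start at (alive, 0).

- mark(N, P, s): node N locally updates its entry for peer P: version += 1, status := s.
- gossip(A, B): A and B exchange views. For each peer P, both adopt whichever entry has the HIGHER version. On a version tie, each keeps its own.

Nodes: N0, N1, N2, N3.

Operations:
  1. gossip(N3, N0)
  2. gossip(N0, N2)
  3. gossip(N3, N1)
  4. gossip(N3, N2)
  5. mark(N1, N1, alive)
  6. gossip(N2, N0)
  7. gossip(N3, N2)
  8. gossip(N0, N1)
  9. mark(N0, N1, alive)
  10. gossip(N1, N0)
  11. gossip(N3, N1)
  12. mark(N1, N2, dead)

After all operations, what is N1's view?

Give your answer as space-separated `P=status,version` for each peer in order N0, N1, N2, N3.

Answer: N0=alive,0 N1=alive,2 N2=dead,1 N3=alive,0

Derivation:
Op 1: gossip N3<->N0 -> N3.N0=(alive,v0) N3.N1=(alive,v0) N3.N2=(alive,v0) N3.N3=(alive,v0) | N0.N0=(alive,v0) N0.N1=(alive,v0) N0.N2=(alive,v0) N0.N3=(alive,v0)
Op 2: gossip N0<->N2 -> N0.N0=(alive,v0) N0.N1=(alive,v0) N0.N2=(alive,v0) N0.N3=(alive,v0) | N2.N0=(alive,v0) N2.N1=(alive,v0) N2.N2=(alive,v0) N2.N3=(alive,v0)
Op 3: gossip N3<->N1 -> N3.N0=(alive,v0) N3.N1=(alive,v0) N3.N2=(alive,v0) N3.N3=(alive,v0) | N1.N0=(alive,v0) N1.N1=(alive,v0) N1.N2=(alive,v0) N1.N3=(alive,v0)
Op 4: gossip N3<->N2 -> N3.N0=(alive,v0) N3.N1=(alive,v0) N3.N2=(alive,v0) N3.N3=(alive,v0) | N2.N0=(alive,v0) N2.N1=(alive,v0) N2.N2=(alive,v0) N2.N3=(alive,v0)
Op 5: N1 marks N1=alive -> (alive,v1)
Op 6: gossip N2<->N0 -> N2.N0=(alive,v0) N2.N1=(alive,v0) N2.N2=(alive,v0) N2.N3=(alive,v0) | N0.N0=(alive,v0) N0.N1=(alive,v0) N0.N2=(alive,v0) N0.N3=(alive,v0)
Op 7: gossip N3<->N2 -> N3.N0=(alive,v0) N3.N1=(alive,v0) N3.N2=(alive,v0) N3.N3=(alive,v0) | N2.N0=(alive,v0) N2.N1=(alive,v0) N2.N2=(alive,v0) N2.N3=(alive,v0)
Op 8: gossip N0<->N1 -> N0.N0=(alive,v0) N0.N1=(alive,v1) N0.N2=(alive,v0) N0.N3=(alive,v0) | N1.N0=(alive,v0) N1.N1=(alive,v1) N1.N2=(alive,v0) N1.N3=(alive,v0)
Op 9: N0 marks N1=alive -> (alive,v2)
Op 10: gossip N1<->N0 -> N1.N0=(alive,v0) N1.N1=(alive,v2) N1.N2=(alive,v0) N1.N3=(alive,v0) | N0.N0=(alive,v0) N0.N1=(alive,v2) N0.N2=(alive,v0) N0.N3=(alive,v0)
Op 11: gossip N3<->N1 -> N3.N0=(alive,v0) N3.N1=(alive,v2) N3.N2=(alive,v0) N3.N3=(alive,v0) | N1.N0=(alive,v0) N1.N1=(alive,v2) N1.N2=(alive,v0) N1.N3=(alive,v0)
Op 12: N1 marks N2=dead -> (dead,v1)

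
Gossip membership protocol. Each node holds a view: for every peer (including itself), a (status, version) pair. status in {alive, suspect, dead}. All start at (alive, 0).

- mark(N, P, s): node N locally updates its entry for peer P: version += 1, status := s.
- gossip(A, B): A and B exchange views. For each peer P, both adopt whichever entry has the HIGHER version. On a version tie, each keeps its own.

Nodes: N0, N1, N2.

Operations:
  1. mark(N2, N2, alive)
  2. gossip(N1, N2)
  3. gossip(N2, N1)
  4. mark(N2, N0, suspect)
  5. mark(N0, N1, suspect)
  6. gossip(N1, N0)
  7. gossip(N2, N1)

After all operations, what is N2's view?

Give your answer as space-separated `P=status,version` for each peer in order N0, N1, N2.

Op 1: N2 marks N2=alive -> (alive,v1)
Op 2: gossip N1<->N2 -> N1.N0=(alive,v0) N1.N1=(alive,v0) N1.N2=(alive,v1) | N2.N0=(alive,v0) N2.N1=(alive,v0) N2.N2=(alive,v1)
Op 3: gossip N2<->N1 -> N2.N0=(alive,v0) N2.N1=(alive,v0) N2.N2=(alive,v1) | N1.N0=(alive,v0) N1.N1=(alive,v0) N1.N2=(alive,v1)
Op 4: N2 marks N0=suspect -> (suspect,v1)
Op 5: N0 marks N1=suspect -> (suspect,v1)
Op 6: gossip N1<->N0 -> N1.N0=(alive,v0) N1.N1=(suspect,v1) N1.N2=(alive,v1) | N0.N0=(alive,v0) N0.N1=(suspect,v1) N0.N2=(alive,v1)
Op 7: gossip N2<->N1 -> N2.N0=(suspect,v1) N2.N1=(suspect,v1) N2.N2=(alive,v1) | N1.N0=(suspect,v1) N1.N1=(suspect,v1) N1.N2=(alive,v1)

Answer: N0=suspect,1 N1=suspect,1 N2=alive,1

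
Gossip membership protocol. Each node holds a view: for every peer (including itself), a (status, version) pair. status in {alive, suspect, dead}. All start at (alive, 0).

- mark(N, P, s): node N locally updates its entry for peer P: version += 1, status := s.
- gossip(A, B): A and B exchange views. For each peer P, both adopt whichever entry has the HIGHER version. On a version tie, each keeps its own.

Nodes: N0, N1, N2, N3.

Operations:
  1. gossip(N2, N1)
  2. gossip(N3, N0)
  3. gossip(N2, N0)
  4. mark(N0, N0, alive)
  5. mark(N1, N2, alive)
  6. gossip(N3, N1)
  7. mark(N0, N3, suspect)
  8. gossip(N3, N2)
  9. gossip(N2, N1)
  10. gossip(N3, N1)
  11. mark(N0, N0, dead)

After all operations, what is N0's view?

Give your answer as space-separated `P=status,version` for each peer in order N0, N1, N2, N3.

Answer: N0=dead,2 N1=alive,0 N2=alive,0 N3=suspect,1

Derivation:
Op 1: gossip N2<->N1 -> N2.N0=(alive,v0) N2.N1=(alive,v0) N2.N2=(alive,v0) N2.N3=(alive,v0) | N1.N0=(alive,v0) N1.N1=(alive,v0) N1.N2=(alive,v0) N1.N3=(alive,v0)
Op 2: gossip N3<->N0 -> N3.N0=(alive,v0) N3.N1=(alive,v0) N3.N2=(alive,v0) N3.N3=(alive,v0) | N0.N0=(alive,v0) N0.N1=(alive,v0) N0.N2=(alive,v0) N0.N3=(alive,v0)
Op 3: gossip N2<->N0 -> N2.N0=(alive,v0) N2.N1=(alive,v0) N2.N2=(alive,v0) N2.N3=(alive,v0) | N0.N0=(alive,v0) N0.N1=(alive,v0) N0.N2=(alive,v0) N0.N3=(alive,v0)
Op 4: N0 marks N0=alive -> (alive,v1)
Op 5: N1 marks N2=alive -> (alive,v1)
Op 6: gossip N3<->N1 -> N3.N0=(alive,v0) N3.N1=(alive,v0) N3.N2=(alive,v1) N3.N3=(alive,v0) | N1.N0=(alive,v0) N1.N1=(alive,v0) N1.N2=(alive,v1) N1.N3=(alive,v0)
Op 7: N0 marks N3=suspect -> (suspect,v1)
Op 8: gossip N3<->N2 -> N3.N0=(alive,v0) N3.N1=(alive,v0) N3.N2=(alive,v1) N3.N3=(alive,v0) | N2.N0=(alive,v0) N2.N1=(alive,v0) N2.N2=(alive,v1) N2.N3=(alive,v0)
Op 9: gossip N2<->N1 -> N2.N0=(alive,v0) N2.N1=(alive,v0) N2.N2=(alive,v1) N2.N3=(alive,v0) | N1.N0=(alive,v0) N1.N1=(alive,v0) N1.N2=(alive,v1) N1.N3=(alive,v0)
Op 10: gossip N3<->N1 -> N3.N0=(alive,v0) N3.N1=(alive,v0) N3.N2=(alive,v1) N3.N3=(alive,v0) | N1.N0=(alive,v0) N1.N1=(alive,v0) N1.N2=(alive,v1) N1.N3=(alive,v0)
Op 11: N0 marks N0=dead -> (dead,v2)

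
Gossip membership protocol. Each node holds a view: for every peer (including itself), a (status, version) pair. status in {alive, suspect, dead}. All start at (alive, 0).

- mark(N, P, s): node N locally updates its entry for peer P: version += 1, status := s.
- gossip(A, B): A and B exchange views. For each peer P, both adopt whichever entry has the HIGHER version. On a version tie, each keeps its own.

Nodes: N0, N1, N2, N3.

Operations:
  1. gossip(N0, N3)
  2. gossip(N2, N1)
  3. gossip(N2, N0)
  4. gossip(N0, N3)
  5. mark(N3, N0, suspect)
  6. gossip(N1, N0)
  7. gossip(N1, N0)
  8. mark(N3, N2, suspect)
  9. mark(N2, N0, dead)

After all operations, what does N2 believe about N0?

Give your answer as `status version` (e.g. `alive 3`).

Answer: dead 1

Derivation:
Op 1: gossip N0<->N3 -> N0.N0=(alive,v0) N0.N1=(alive,v0) N0.N2=(alive,v0) N0.N3=(alive,v0) | N3.N0=(alive,v0) N3.N1=(alive,v0) N3.N2=(alive,v0) N3.N3=(alive,v0)
Op 2: gossip N2<->N1 -> N2.N0=(alive,v0) N2.N1=(alive,v0) N2.N2=(alive,v0) N2.N3=(alive,v0) | N1.N0=(alive,v0) N1.N1=(alive,v0) N1.N2=(alive,v0) N1.N3=(alive,v0)
Op 3: gossip N2<->N0 -> N2.N0=(alive,v0) N2.N1=(alive,v0) N2.N2=(alive,v0) N2.N3=(alive,v0) | N0.N0=(alive,v0) N0.N1=(alive,v0) N0.N2=(alive,v0) N0.N3=(alive,v0)
Op 4: gossip N0<->N3 -> N0.N0=(alive,v0) N0.N1=(alive,v0) N0.N2=(alive,v0) N0.N3=(alive,v0) | N3.N0=(alive,v0) N3.N1=(alive,v0) N3.N2=(alive,v0) N3.N3=(alive,v0)
Op 5: N3 marks N0=suspect -> (suspect,v1)
Op 6: gossip N1<->N0 -> N1.N0=(alive,v0) N1.N1=(alive,v0) N1.N2=(alive,v0) N1.N3=(alive,v0) | N0.N0=(alive,v0) N0.N1=(alive,v0) N0.N2=(alive,v0) N0.N3=(alive,v0)
Op 7: gossip N1<->N0 -> N1.N0=(alive,v0) N1.N1=(alive,v0) N1.N2=(alive,v0) N1.N3=(alive,v0) | N0.N0=(alive,v0) N0.N1=(alive,v0) N0.N2=(alive,v0) N0.N3=(alive,v0)
Op 8: N3 marks N2=suspect -> (suspect,v1)
Op 9: N2 marks N0=dead -> (dead,v1)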